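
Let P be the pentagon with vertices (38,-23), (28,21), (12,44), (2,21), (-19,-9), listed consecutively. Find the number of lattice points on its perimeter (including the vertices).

Summing gcd(|Δx|,|Δy|) over the edges gives the boundary count: gcd(10,44) + gcd(16,23) + gcd(10,23) + gcd(21,30) + gcd(57,14) = 2+1+1+3+1 = 8.

8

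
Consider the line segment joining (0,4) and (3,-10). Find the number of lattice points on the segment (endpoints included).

The number of lattice points on a segment between lattice points is gcd(|Δx|,|Δy|) + 1 = gcd(3,14) + 1 = 1 + 1 = 2.

2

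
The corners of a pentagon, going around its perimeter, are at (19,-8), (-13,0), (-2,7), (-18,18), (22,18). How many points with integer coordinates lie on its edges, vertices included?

Along each edge there are gcd(|Δx|,|Δy|)+1 lattice points, so counting each shared vertex once the boundary has gcd(32,8) + gcd(11,7) + gcd(16,11) + gcd(40,0) + gcd(3,26) = 8+1+1+40+1 = 51.

51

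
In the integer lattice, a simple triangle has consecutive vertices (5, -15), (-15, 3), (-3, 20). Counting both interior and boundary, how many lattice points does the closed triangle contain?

The shoelace formula gives twice the area as |(5·3 − (-15)·(-15)) + ((-15)·20 − (-3)·3) + ((-3)·(-15) − 5·20)| = 556, so the area is 278.
The number of boundary lattice points is Σ gcd(|Δx|,|Δy|) = gcd(20,18) + gcd(12,17) + gcd(8,35) = 2+1+1 = 4.
Pick's theorem gives I = A − B/2 + 1 = 278 − 4/2 + 1 = 277, so the closed region contains I + B = 277 + 4 = 281 lattice points.

281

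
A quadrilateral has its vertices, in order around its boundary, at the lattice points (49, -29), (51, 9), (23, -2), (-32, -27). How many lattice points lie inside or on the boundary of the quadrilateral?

1594

The shoelace formula gives twice the area as |[49·9 − 51·(-29)] + [51·(-2) − 23·9] + [23·(-27) − (-32)·(-2)] + [(-32)·(-29) − 49·(-27)]| = 3177, so the area is 3177/2.
The number of boundary lattice points is Σ gcd(|Δx|,|Δy|) = gcd(2,38) + gcd(28,11) + gcd(55,25) + gcd(81,2) = 2+1+5+1 = 9.
Pick's theorem gives I = A − B/2 + 1 = 3177/2 − 9/2 + 1 = 1585, so the closed region contains I + B = 1585 + 9 = 1594 lattice points.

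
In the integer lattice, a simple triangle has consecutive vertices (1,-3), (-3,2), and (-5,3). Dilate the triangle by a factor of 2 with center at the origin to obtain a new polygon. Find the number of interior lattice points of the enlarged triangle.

5

The shoelace formula gives twice the area as |(1·2 − (-3)·(-3)) + ((-3)·3 − (-5)·2) + ((-5)·(-3) − 1·3)| = 6, so the area is 3.
Along each edge there are gcd(|Δx|,|Δy|)+1 lattice points, so counting each shared vertex once the boundary has gcd(4,5) + gcd(2,1) + gcd(6,6) = 1+1+6 = 8.
Scaling by 2 multiplies the area by 2² = 4 (so the new area is 12) and multiplies the boundary lattice-point count by 2, giving 16.
By Pick's theorem, the interior count of the dilated polygon is 12 − 16/2 + 1 = 5.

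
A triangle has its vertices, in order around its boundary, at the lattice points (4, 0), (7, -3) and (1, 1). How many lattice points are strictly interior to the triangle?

1

Using the shoelace formula, 2A = |[4·(-3) − 7·0] + [7·1 − 1·(-3)] + [1·0 − 4·1]| = 6, so the area is 3.
Along each edge there are gcd(|Δx|,|Δy|)+1 lattice points, so counting each shared vertex once the boundary has gcd(3,3) + gcd(6,4) + gcd(3,1) = 3+2+1 = 6.
Pick's theorem gives I = A − B/2 + 1 = 3 − 6/2 + 1 = 1.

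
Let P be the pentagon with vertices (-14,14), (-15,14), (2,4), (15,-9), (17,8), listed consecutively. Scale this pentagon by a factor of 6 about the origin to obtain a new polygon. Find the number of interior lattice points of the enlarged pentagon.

By the shoelace formula, twice the signed area is |[(-14)·14 − (-15)·14] + [(-15)·4 − 2·14] + [2·(-9) − 15·4] + [15·8 − 17·(-9)] + [17·14 − (-14)·8]| = 471, so the area is 471/2.
Along each edge there are gcd(|Δx|,|Δy|)+1 lattice points, so counting each shared vertex once the boundary has gcd(1,0) + gcd(17,10) + gcd(13,13) + gcd(2,17) + gcd(31,6) = 1+1+13+1+1 = 17.
Scaling by 6 multiplies the area by 6² = 36 (so the new area is 8478) and multiplies the boundary lattice-point count by 6, giving 102.
By Pick's theorem, the interior count of the dilated polygon is 8478 − 102/2 + 1 = 8428.

8428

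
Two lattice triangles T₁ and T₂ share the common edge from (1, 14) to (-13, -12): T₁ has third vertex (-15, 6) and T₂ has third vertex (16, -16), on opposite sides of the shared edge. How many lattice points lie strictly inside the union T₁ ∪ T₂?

The union is the simple quadrilateral with vertices (1, 14), (-15, 6), (-13, -12), (16, -16) in order.
Using the shoelace formula, 2A = |(1·6 − (-15)·14) + ((-15)·(-12) − (-13)·6) + ((-13)·(-16) − 16·(-12)) + (16·14 − 1·(-16))| = 1114, so the area is 557.
Along each edge there are gcd(|Δx|,|Δy|)+1 lattice points, so counting each shared vertex once the boundary has gcd(16,8) + gcd(2,18) + gcd(29,4) + gcd(15,30) = 8+2+1+15 = 26.
By Pick's theorem I = A − B/2 + 1 = 557 − 26/2 + 1 = 545.

545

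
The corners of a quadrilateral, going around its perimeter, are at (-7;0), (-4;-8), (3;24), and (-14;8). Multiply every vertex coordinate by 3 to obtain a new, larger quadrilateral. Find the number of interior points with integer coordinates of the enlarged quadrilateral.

1795

The shoelace formula gives twice the area as |((-7)·(-8) − (-4)·0) + ((-4)·24 − 3·(-8)) + (3·8 − (-14)·24) + ((-14)·0 − (-7)·8)| = 400, so the area is 200.
Along each edge there are gcd(|Δx|,|Δy|)+1 lattice points, so counting each shared vertex once the boundary has gcd(3,8) + gcd(7,32) + gcd(17,16) + gcd(7,8) = 1+1+1+1 = 4.
Scaling by 3 multiplies the area by 3² = 9 (so the new area is 1800) and multiplies the boundary lattice-point count by 3, giving 12.
By Pick's theorem, the interior count of the dilated polygon is 1800 − 12/2 + 1 = 1795.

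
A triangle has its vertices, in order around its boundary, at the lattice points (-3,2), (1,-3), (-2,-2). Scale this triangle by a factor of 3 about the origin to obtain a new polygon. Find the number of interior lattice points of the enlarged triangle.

46

The shoelace formula gives twice the area as |[(-3)·(-3) − 1·2] + [1·(-2) − (-2)·(-3)] + [(-2)·2 − (-3)·(-2)]| = 11, so the area is 5.5.
Summing gcd(|Δx|,|Δy|) over the edges gives the boundary count: gcd(4,5) + gcd(3,1) + gcd(1,4) = 1+1+1 = 3.
Scaling by 3 multiplies the area by 3² = 9 (so the new area is 49.5) and multiplies the boundary lattice-point count by 3, giving 9.
By Pick's theorem, the interior count of the dilated polygon is 49.5 − 9/2 + 1 = 46.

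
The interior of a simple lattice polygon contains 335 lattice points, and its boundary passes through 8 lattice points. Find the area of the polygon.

338

By Pick's theorem, A = I + B/2 − 1 = 335 + 8/2 − 1 = 338.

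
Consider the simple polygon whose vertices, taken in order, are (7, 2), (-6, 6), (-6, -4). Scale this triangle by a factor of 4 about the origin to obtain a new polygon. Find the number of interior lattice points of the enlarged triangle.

1017

The shoelace formula gives twice the area as |[7·6 − (-6)·2] + [(-6)·(-4) − (-6)·6] + [(-6)·2 − 7·(-4)]| = 130, so the area is 65.
Summing gcd(|Δx|,|Δy|) over the edges gives the boundary count: gcd(13,4) + gcd(0,10) + gcd(13,6) = 1+10+1 = 12.
Scaling by 4 multiplies the area by 4² = 16 (so the new area is 1040) and multiplies the boundary lattice-point count by 4, giving 48.
By Pick's theorem, the interior count of the dilated polygon is 1040 − 48/2 + 1 = 1017.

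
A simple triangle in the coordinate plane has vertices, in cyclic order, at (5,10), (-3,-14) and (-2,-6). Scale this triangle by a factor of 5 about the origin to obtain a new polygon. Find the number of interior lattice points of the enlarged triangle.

Using the shoelace formula, 2A = |[5·(-14) − (-3)·10] + [(-3)·(-6) − (-2)·(-14)] + [(-2)·10 − 5·(-6)]| = 40, so the area is 20.
Summing gcd(|Δx|,|Δy|) over the edges gives the boundary count: gcd(8,24) + gcd(1,8) + gcd(7,16) = 8+1+1 = 10.
Scaling by 5 multiplies the area by 5² = 25 (so the new area is 500) and multiplies the boundary lattice-point count by 5, giving 50.
By Pick's theorem, the interior count of the dilated polygon is 500 − 50/2 + 1 = 476.

476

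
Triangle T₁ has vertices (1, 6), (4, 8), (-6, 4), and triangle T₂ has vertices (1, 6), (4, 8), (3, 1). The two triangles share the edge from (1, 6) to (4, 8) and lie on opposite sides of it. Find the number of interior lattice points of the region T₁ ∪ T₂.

The union is the simple quadrilateral with vertices (1, 6), (-6, 4), (4, 8), (3, 1) in order.
Using the shoelace formula, 2A = |[1·4 − (-6)·6] + [(-6)·8 − 4·4] + [4·1 − 3·8] + [3·6 − 1·1]| = 27, so the area is 27/2.
The number of boundary lattice points is Σ gcd(|Δx|,|Δy|) = gcd(7,2) + gcd(10,4) + gcd(1,7) + gcd(2,5) = 1+2+1+1 = 5.
By Pick's theorem I = A − B/2 + 1 = 27/2 − 5/2 + 1 = 12.

12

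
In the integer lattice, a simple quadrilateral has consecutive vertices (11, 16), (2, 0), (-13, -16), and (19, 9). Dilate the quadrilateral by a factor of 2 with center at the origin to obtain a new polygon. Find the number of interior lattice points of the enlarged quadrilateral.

By the shoelace formula, twice the signed area is |[11·0 − 2·16] + [2·(-16) − (-13)·0] + [(-13)·9 − 19·(-16)] + [19·16 − 11·9]| = 328, so the area is 164.
The number of boundary lattice points is Σ gcd(|Δx|,|Δy|) = gcd(9,16) + gcd(15,16) + gcd(32,25) + gcd(8,7) = 1+1+1+1 = 4.
Scaling by 2 multiplies the area by 2² = 4 (so the new area is 656) and multiplies the boundary lattice-point count by 2, giving 8.
By Pick's theorem, the interior count of the dilated polygon is 656 − 8/2 + 1 = 653.

653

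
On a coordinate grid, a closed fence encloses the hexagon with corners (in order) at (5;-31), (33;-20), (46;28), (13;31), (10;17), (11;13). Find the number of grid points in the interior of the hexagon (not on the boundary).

1635

Using the shoelace formula, 2A = |(5·(-20) − 33·(-31)) + (33·28 − 46·(-20)) + (46·31 − 13·28) + (13·17 − 10·31) + (10·13 − 11·17) + (11·(-31) − 5·13)| = 3277, so the area is 3277/2.
The number of boundary lattice points is Σ gcd(|Δx|,|Δy|) = gcd(28,11) + gcd(13,48) + gcd(33,3) + gcd(3,14) + gcd(1,4) + gcd(6,44) = 1+1+3+1+1+2 = 9.
Pick's theorem gives I = A − B/2 + 1 = 3277/2 − 9/2 + 1 = 1635.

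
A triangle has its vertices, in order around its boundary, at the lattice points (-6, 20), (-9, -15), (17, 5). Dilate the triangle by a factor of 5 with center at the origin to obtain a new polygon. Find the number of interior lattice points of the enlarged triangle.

10616

By the shoelace formula, twice the signed area is |((-6)·(-15) − (-9)·20) + ((-9)·5 − 17·(-15)) + (17·20 − (-6)·5)| = 850, so the area is 425.
Along each edge there are gcd(|Δx|,|Δy|)+1 lattice points, so counting each shared vertex once the boundary has gcd(3,35) + gcd(26,20) + gcd(23,15) = 1+2+1 = 4.
Scaling by 5 multiplies the area by 5² = 25 (so the new area is 10625) and multiplies the boundary lattice-point count by 5, giving 20.
By Pick's theorem, the interior count of the dilated polygon is 10625 − 20/2 + 1 = 10616.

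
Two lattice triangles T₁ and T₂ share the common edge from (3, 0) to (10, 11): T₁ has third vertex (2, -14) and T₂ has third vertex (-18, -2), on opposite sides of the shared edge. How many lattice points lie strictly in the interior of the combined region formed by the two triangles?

151

The union is the simple quadrilateral with vertices (3, 0), (2, -14), (10, 11), (-18, -2) in order.
By the shoelace formula, twice the signed area is |[3·(-14) − 2·0] + [2·11 − 10·(-14)] + [10·(-2) − (-18)·11] + [(-18)·0 − 3·(-2)]| = 304, so the area is 152.
The number of boundary lattice points is Σ gcd(|Δx|,|Δy|) = gcd(1,14) + gcd(8,25) + gcd(28,13) + gcd(21,2) = 1+1+1+1 = 4.
By Pick's theorem I = A − B/2 + 1 = 152 − 4/2 + 1 = 151.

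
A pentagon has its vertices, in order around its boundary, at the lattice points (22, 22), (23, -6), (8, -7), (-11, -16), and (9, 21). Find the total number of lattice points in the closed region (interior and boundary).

The shoelace formula gives twice the area as |[22·(-6) − 23·22] + [23·(-7) − 8·(-6)] + [8·(-16) − (-11)·(-7)] + [(-11)·21 − 9·(-16)] + [9·22 − 22·21]| = 1307, so the area is 653.5.
Along each edge there are gcd(|Δx|,|Δy|)+1 lattice points, so counting each shared vertex once the boundary has gcd(1,28) + gcd(15,1) + gcd(19,9) + gcd(20,37) + gcd(13,1) = 1+1+1+1+1 = 5.
Pick's theorem gives I = A − B/2 + 1 = 653.5 − 5/2 + 1 = 652, so the closed region contains I + B = 652 + 5 = 657 lattice points.

657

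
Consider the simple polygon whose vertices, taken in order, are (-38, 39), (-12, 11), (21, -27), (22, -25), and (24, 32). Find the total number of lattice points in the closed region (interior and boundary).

The shoelace formula gives twice the area as |[(-38)·11 − (-12)·39] + [(-12)·(-27) − 21·11] + [21·(-25) − 22·(-27)] + [22·32 − 24·(-25)] + [24·39 − (-38)·32]| = 3668, so the area is 1834.
Along each edge there are gcd(|Δx|,|Δy|)+1 lattice points, so counting each shared vertex once the boundary has gcd(26,28) + gcd(33,38) + gcd(1,2) + gcd(2,57) + gcd(62,7) = 2+1+1+1+1 = 6.
Pick's theorem gives I = A − B/2 + 1 = 1834 − 6/2 + 1 = 1832, so the closed region contains I + B = 1832 + 6 = 1838 lattice points.

1838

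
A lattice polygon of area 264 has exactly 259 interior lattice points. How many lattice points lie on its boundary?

Pick's theorem gives A = I + B/2 − 1, so B = 2(A − I + 1) = 2(264 − 259 + 1) = 12.

12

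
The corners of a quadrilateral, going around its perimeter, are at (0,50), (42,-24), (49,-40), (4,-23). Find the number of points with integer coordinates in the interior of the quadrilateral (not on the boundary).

1684

By the shoelace formula, twice the signed area is |[0·(-24) − 42·50] + [42·(-40) − 49·(-24)] + [49·(-23) − 4·(-40)] + [4·50 − 0·(-23)]| = 3371, so the area is 1685.5.
Along each edge there are gcd(|Δx|,|Δy|)+1 lattice points, so counting each shared vertex once the boundary has gcd(42,74) + gcd(7,16) + gcd(45,17) + gcd(4,73) = 2+1+1+1 = 5.
Pick's theorem gives I = A − B/2 + 1 = 1685.5 − 5/2 + 1 = 1684.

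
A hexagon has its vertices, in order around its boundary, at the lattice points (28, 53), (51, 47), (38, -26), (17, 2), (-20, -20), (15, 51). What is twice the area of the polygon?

5634

The shoelace formula gives twice the area as |(28·47 − 51·53) + (51·(-26) − 38·47) + (38·2 − 17·(-26)) + (17·(-20) − (-20)·2) + ((-20)·51 − 15·(-20)) + (15·53 − 28·51)| = 5634, so the area is 2817.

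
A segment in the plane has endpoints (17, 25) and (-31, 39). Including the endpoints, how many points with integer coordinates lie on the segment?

The number of lattice points on a segment between lattice points is gcd(|Δx|,|Δy|) + 1 = gcd(48,14) + 1 = 2 + 1 = 3.

3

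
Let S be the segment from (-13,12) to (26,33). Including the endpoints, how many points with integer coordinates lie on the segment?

4

The number of lattice points on a segment between lattice points is gcd(|Δx|,|Δy|) + 1 = gcd(39,21) + 1 = 3 + 1 = 4.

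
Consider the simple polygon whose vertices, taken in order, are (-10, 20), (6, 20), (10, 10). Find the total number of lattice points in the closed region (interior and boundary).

Using the shoelace formula, 2A = |((-10)·20 − 6·20) + (6·10 − 10·20) + (10·20 − (-10)·10)| = 160, so the area is 80.
The number of boundary lattice points is Σ gcd(|Δx|,|Δy|) = gcd(16,0) + gcd(4,10) + gcd(20,10) = 16+2+10 = 28.
Pick's theorem gives I = A − B/2 + 1 = 80 − 28/2 + 1 = 67, so the closed region contains I + B = 67 + 28 = 95 lattice points.

95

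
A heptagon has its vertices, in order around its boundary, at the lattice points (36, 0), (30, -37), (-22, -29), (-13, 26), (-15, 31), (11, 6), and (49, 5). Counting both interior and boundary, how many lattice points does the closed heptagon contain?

2420

The shoelace formula gives twice the area as |(36·(-37) − 30·0) + (30·(-29) − (-22)·(-37)) + ((-22)·26 − (-13)·(-29)) + ((-13)·31 − (-15)·26) + ((-15)·6 − 11·31) + (11·5 − 49·6) + (49·0 − 36·5)| = 4828, so the area is 2414.
Along each edge there are gcd(|Δx|,|Δy|)+1 lattice points, so counting each shared vertex once the boundary has gcd(6,37) + gcd(52,8) + gcd(9,55) + gcd(2,5) + gcd(26,25) + gcd(38,1) + gcd(13,5) = 1+4+1+1+1+1+1 = 10.
Pick's theorem gives I = A − B/2 + 1 = 2414 − 10/2 + 1 = 2410, so the closed region contains I + B = 2410 + 10 = 2420 lattice points.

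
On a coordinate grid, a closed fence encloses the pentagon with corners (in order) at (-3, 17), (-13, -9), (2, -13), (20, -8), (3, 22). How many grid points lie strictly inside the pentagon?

628

The shoelace formula gives twice the area as |[(-3)·(-9) − (-13)·17] + [(-13)·(-13) − 2·(-9)] + [2·(-8) − 20·(-13)] + [20·22 − 3·(-8)] + [3·17 − (-3)·22]| = 1260, so the area is 630.
Summing gcd(|Δx|,|Δy|) over the edges gives the boundary count: gcd(10,26) + gcd(15,4) + gcd(18,5) + gcd(17,30) + gcd(6,5) = 2+1+1+1+1 = 6.
Pick's theorem gives I = A − B/2 + 1 = 630 − 6/2 + 1 = 628.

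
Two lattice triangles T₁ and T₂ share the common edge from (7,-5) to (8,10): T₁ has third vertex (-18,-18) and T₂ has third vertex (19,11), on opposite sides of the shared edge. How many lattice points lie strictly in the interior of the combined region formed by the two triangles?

The union is the simple quadrilateral with vertices (7,-5), (-18,-18), (8,10), (19,11) in order.
The shoelace formula gives twice the area as |(7·(-18) − (-18)·(-5)) + ((-18)·10 − 8·(-18)) + (8·11 − 19·10) + (19·(-5) − 7·11)| = 526, so the area is 263.
Along each edge there are gcd(|Δx|,|Δy|)+1 lattice points, so counting each shared vertex once the boundary has gcd(25,13) + gcd(26,28) + gcd(11,1) + gcd(12,16) = 1+2+1+4 = 8.
By Pick's theorem I = A − B/2 + 1 = 263 − 8/2 + 1 = 260.

260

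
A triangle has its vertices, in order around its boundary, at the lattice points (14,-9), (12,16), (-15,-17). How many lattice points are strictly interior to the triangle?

The shoelace formula gives twice the area as |(14·16 − 12·(-9)) + (12·(-17) − (-15)·16) + ((-15)·(-9) − 14·(-17))| = 741, so the area is 741/2.
Along each edge there are gcd(|Δx|,|Δy|)+1 lattice points, so counting each shared vertex once the boundary has gcd(2,25) + gcd(27,33) + gcd(29,8) = 1+3+1 = 5.
By Pick's theorem A = I + B/2 − 1, so I = 741/2 − 5/2 + 1 = 369.

369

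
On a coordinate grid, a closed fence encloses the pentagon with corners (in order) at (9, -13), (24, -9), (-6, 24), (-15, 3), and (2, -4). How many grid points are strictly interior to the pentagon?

576

By the shoelace formula, twice the signed area is |[9·(-9) − 24·(-13)] + [24·24 − (-6)·(-9)] + [(-6)·3 − (-15)·24] + [(-15)·(-4) − 2·3] + [2·(-13) − 9·(-4)]| = 1159, so the area is 579.5.
Along each edge there are gcd(|Δx|,|Δy|)+1 lattice points, so counting each shared vertex once the boundary has gcd(15,4) + gcd(30,33) + gcd(9,21) + gcd(17,7) + gcd(7,9) = 1+3+3+1+1 = 9.
Pick's theorem gives I = A − B/2 + 1 = 579.5 − 9/2 + 1 = 576.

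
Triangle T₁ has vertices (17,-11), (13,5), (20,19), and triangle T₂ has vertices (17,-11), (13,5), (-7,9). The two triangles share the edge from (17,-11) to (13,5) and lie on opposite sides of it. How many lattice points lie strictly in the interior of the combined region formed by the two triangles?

228

The union is the simple quadrilateral with vertices (17,-11), (20,19), (13,5), (-7,9) in order.
The shoelace formula gives twice the area as |[17·19 − 20·(-11)] + [20·5 − 13·19] + [13·9 − (-7)·5] + [(-7)·(-11) − 17·9]| = 472, so the area is 236.
The number of boundary lattice points is Σ gcd(|Δx|,|Δy|) = gcd(3,30) + gcd(7,14) + gcd(20,4) + gcd(24,20) = 3+7+4+4 = 18.
By Pick's theorem I = A − B/2 + 1 = 236 − 18/2 + 1 = 228.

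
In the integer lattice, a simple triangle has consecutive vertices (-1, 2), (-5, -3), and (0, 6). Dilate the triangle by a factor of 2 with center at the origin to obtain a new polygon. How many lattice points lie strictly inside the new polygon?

The shoelace formula gives twice the area as |((-1)·(-3) − (-5)·2) + ((-5)·6 − 0·(-3)) + (0·2 − (-1)·6)| = 11, so the area is 5.5.
Along each edge there are gcd(|Δx|,|Δy|)+1 lattice points, so counting each shared vertex once the boundary has gcd(4,5) + gcd(5,9) + gcd(1,4) = 1+1+1 = 3.
Scaling by 2 multiplies the area by 2² = 4 (so the new area is 22) and multiplies the boundary lattice-point count by 2, giving 6.
By Pick's theorem, the interior count of the dilated polygon is 22 − 6/2 + 1 = 20.

20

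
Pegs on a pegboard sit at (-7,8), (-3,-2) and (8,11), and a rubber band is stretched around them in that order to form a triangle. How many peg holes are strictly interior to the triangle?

The shoelace formula gives twice the area as |[(-7)·(-2) − (-3)·8] + [(-3)·11 − 8·(-2)] + [8·8 − (-7)·11]| = 162, so the area is 81.
Along each edge there are gcd(|Δx|,|Δy|)+1 lattice points, so counting each shared vertex once the boundary has gcd(4,10) + gcd(11,13) + gcd(15,3) = 2+1+3 = 6.
Pick's theorem gives I = A − B/2 + 1 = 81 − 6/2 + 1 = 79.

79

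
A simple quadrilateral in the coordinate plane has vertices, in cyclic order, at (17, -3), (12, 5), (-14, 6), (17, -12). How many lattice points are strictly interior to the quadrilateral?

236

By the shoelace formula, twice the signed area is |[17·5 − 12·(-3)] + [12·6 − (-14)·5] + [(-14)·(-12) − 17·6] + [17·(-3) − 17·(-12)]| = 482, so the area is 241.
Along each edge there are gcd(|Δx|,|Δy|)+1 lattice points, so counting each shared vertex once the boundary has gcd(5,8) + gcd(26,1) + gcd(31,18) + gcd(0,9) = 1+1+1+9 = 12.
By Pick's theorem A = I + B/2 − 1, so I = 241 − 12/2 + 1 = 236.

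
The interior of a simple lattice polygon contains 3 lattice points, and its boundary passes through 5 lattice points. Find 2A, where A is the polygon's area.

Pick's theorem states A = I + B/2 − 1, so A = 3 + 5/2 − 1 = 9/2.
Hence 2A = 9.

9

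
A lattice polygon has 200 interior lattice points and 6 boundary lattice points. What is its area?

Pick's theorem states A = I + B/2 − 1, so A = 200 + 6/2 − 1 = 202.

202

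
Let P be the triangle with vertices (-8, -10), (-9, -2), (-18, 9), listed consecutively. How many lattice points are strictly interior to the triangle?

30

Using the shoelace formula, 2A = |[(-8)·(-2) − (-9)·(-10)] + [(-9)·9 − (-18)·(-2)] + [(-18)·(-10) − (-8)·9]| = 61, so the area is 30.5.
Summing gcd(|Δx|,|Δy|) over the edges gives the boundary count: gcd(1,8) + gcd(9,11) + gcd(10,19) = 1+1+1 = 3.
Pick's theorem gives I = A − B/2 + 1 = 30.5 − 3/2 + 1 = 30.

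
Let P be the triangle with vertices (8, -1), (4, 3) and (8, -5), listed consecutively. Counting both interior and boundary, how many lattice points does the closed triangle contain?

15

The shoelace formula gives twice the area as |(8·3 − 4·(-1)) + (4·(-5) − 8·3) + (8·(-1) − 8·(-5))| = 16, so the area is 8.
Along each edge there are gcd(|Δx|,|Δy|)+1 lattice points, so counting each shared vertex once the boundary has gcd(4,4) + gcd(4,8) + gcd(0,4) = 4+4+4 = 12.
Pick's theorem gives I = A − B/2 + 1 = 8 − 12/2 + 1 = 3, so the closed region contains I + B = 3 + 12 = 15 lattice points.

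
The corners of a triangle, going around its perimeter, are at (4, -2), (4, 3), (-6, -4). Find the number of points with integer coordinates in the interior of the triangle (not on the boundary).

22

By the shoelace formula, twice the signed area is |[4·3 − 4·(-2)] + [4·(-4) − (-6)·3] + [(-6)·(-2) − 4·(-4)]| = 50, so the area is 25.
The number of boundary lattice points is Σ gcd(|Δx|,|Δy|) = gcd(0,5) + gcd(10,7) + gcd(10,2) = 5+1+2 = 8.
Pick's theorem gives I = A − B/2 + 1 = 25 − 8/2 + 1 = 22.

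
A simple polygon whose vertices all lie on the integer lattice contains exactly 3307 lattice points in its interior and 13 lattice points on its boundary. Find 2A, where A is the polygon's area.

Pick's theorem states A = I + B/2 − 1, so A = 3307 + 13/2 − 1 = 6625/2.
Hence 2A = 6625.

6625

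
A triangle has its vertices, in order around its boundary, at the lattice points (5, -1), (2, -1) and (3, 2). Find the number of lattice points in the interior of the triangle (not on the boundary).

3

Using the shoelace formula, 2A = |(5·(-1) − 2·(-1)) + (2·2 − 3·(-1)) + (3·(-1) − 5·2)| = 9, so the area is 4.5.
Summing gcd(|Δx|,|Δy|) over the edges gives the boundary count: gcd(3,0) + gcd(1,3) + gcd(2,3) = 3+1+1 = 5.
Pick's theorem gives I = A − B/2 + 1 = 4.5 − 5/2 + 1 = 3.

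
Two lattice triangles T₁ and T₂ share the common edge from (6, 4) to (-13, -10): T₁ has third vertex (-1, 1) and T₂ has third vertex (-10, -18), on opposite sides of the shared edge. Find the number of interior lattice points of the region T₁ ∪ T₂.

116

The union is the simple quadrilateral with vertices (6, 4), (-1, 1), (-13, -10), (-10, -18) in order.
The shoelace formula gives twice the area as |[6·1 − (-1)·4] + [(-1)·(-10) − (-13)·1] + [(-13)·(-18) − (-10)·(-10)] + [(-10)·4 − 6·(-18)]| = 235, so the area is 117.5.
Along each edge there are gcd(|Δx|,|Δy|)+1 lattice points, so counting each shared vertex once the boundary has gcd(7,3) + gcd(12,11) + gcd(3,8) + gcd(16,22) = 1+1+1+2 = 5.
By Pick's theorem I = A − B/2 + 1 = 117.5 − 5/2 + 1 = 116.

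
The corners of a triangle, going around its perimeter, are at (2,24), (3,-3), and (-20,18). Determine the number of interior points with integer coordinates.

Using the shoelace formula, 2A = |(2·(-3) − 3·24) + (3·18 − (-20)·(-3)) + ((-20)·24 − 2·18)| = 600, so the area is 300.
The number of boundary lattice points is Σ gcd(|Δx|,|Δy|) = gcd(1,27) + gcd(23,21) + gcd(22,6) = 1+1+2 = 4.
Pick's theorem gives I = A − B/2 + 1 = 300 − 4/2 + 1 = 299.

299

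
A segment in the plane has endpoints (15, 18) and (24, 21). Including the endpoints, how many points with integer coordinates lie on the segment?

4

The number of lattice points on a segment between lattice points is gcd(|Δx|,|Δy|) + 1 = gcd(9,3) + 1 = 3 + 1 = 4.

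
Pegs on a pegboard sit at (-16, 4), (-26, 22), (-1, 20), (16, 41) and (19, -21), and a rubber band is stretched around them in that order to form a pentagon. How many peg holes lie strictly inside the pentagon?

1237

Using the shoelace formula, 2A = |[(-16)·22 − (-26)·4] + [(-26)·20 − (-1)·22] + [(-1)·41 − 16·20] + [16·(-21) − 19·41] + [19·4 − (-16)·(-21)]| = 2482, so the area is 1241.
The number of boundary lattice points is Σ gcd(|Δx|,|Δy|) = gcd(10,18) + gcd(25,2) + gcd(17,21) + gcd(3,62) + gcd(35,25) = 2+1+1+1+5 = 10.
Pick's theorem gives I = A − B/2 + 1 = 1241 − 10/2 + 1 = 1237.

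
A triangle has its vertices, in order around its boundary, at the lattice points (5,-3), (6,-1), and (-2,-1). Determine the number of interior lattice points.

By the shoelace formula, twice the signed area is |[5·(-1) − 6·(-3)] + [6·(-1) − (-2)·(-1)] + [(-2)·(-3) − 5·(-1)]| = 16, so the area is 8.
Along each edge there are gcd(|Δx|,|Δy|)+1 lattice points, so counting each shared vertex once the boundary has gcd(1,2) + gcd(8,0) + gcd(7,2) = 1+8+1 = 10.
Pick's theorem gives I = A − B/2 + 1 = 8 − 10/2 + 1 = 4.

4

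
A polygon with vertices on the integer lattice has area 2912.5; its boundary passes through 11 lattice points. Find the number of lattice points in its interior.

2908

Pick's theorem A = I + B/2 − 1 rearranges to I = A − B/2 + 1 = 2912.5 − 11/2 + 1 = 2908.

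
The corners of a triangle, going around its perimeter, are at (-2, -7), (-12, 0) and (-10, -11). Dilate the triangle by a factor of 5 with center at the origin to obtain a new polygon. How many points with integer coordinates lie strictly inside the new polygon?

1186

The shoelace formula gives twice the area as |((-2)·0 − (-12)·(-7)) + ((-12)·(-11) − (-10)·0) + ((-10)·(-7) − (-2)·(-11))| = 96, so the area is 48.
Along each edge there are gcd(|Δx|,|Δy|)+1 lattice points, so counting each shared vertex once the boundary has gcd(10,7) + gcd(2,11) + gcd(8,4) = 1+1+4 = 6.
Scaling by 5 multiplies the area by 5² = 25 (so the new area is 1200) and multiplies the boundary lattice-point count by 5, giving 30.
By Pick's theorem, the interior count of the dilated polygon is 1200 − 30/2 + 1 = 1186.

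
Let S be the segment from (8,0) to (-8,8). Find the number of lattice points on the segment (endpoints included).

The number of lattice points on a segment between lattice points is gcd(|Δx|,|Δy|) + 1 = gcd(16,8) + 1 = 8 + 1 = 9.

9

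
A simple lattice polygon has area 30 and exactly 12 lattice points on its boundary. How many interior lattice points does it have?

25

Pick's theorem A = I + B/2 − 1 rearranges to I = A − B/2 + 1 = 30 − 12/2 + 1 = 25.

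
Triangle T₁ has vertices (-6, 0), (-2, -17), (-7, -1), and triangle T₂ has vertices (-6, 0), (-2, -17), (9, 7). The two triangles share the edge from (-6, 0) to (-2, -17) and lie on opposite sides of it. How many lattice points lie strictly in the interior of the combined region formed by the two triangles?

151

The union is the simple quadrilateral with vertices (-6, 0), (-7, -1), (-2, -17), (9, 7) in order.
The shoelace formula gives twice the area as |[(-6)·(-1) − (-7)·0] + [(-7)·(-17) − (-2)·(-1)] + [(-2)·7 − 9·(-17)] + [9·0 − (-6)·7]| = 304, so the area is 152.
Along each edge there are gcd(|Δx|,|Δy|)+1 lattice points, so counting each shared vertex once the boundary has gcd(1,1) + gcd(5,16) + gcd(11,24) + gcd(15,7) = 1+1+1+1 = 4.
By Pick's theorem I = A − B/2 + 1 = 152 − 4/2 + 1 = 151.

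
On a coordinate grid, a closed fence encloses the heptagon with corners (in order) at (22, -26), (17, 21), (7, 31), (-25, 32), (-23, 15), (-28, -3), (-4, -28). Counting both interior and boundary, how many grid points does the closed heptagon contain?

2322

The shoelace formula gives twice the area as |(22·21 − 17·(-26)) + (17·31 − 7·21) + (7·32 − (-25)·31) + ((-25)·15 − (-23)·32) + ((-23)·(-3) − (-28)·15) + ((-28)·(-28) − (-4)·(-3)) + ((-4)·(-26) − 22·(-28))| = 4625, so the area is 2312.5.
Summing gcd(|Δx|,|Δy|) over the edges gives the boundary count: gcd(5,47) + gcd(10,10) + gcd(32,1) + gcd(2,17) + gcd(5,18) + gcd(24,25) + gcd(26,2) = 1+10+1+1+1+1+2 = 17.
Pick's theorem gives I = A − B/2 + 1 = 2312.5 − 17/2 + 1 = 2305, so the closed region contains I + B = 2305 + 17 = 2322 lattice points.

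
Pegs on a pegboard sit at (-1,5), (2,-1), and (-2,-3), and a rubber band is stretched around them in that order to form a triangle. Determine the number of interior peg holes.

The shoelace formula gives twice the area as |[(-1)·(-1) − 2·5] + [2·(-3) − (-2)·(-1)] + [(-2)·5 − (-1)·(-3)]| = 30, so the area is 15.
Summing gcd(|Δx|,|Δy|) over the edges gives the boundary count: gcd(3,6) + gcd(4,2) + gcd(1,8) = 3+2+1 = 6.
By Pick's theorem A = I + B/2 − 1, so I = 15 − 6/2 + 1 = 13.

13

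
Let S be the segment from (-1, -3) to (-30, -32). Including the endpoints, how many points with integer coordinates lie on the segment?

The number of lattice points on a segment between lattice points is gcd(|Δx|,|Δy|) + 1 = gcd(29,29) + 1 = 29 + 1 = 30.

30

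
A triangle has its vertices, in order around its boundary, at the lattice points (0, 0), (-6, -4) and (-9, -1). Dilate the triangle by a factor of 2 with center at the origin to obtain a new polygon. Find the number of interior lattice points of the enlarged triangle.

55

Using the shoelace formula, 2A = |(0·(-4) − (-6)·0) + ((-6)·(-1) − (-9)·(-4)) + ((-9)·0 − 0·(-1))| = 30, so the area is 15.
Summing gcd(|Δx|,|Δy|) over the edges gives the boundary count: gcd(6,4) + gcd(3,3) + gcd(9,1) = 2+3+1 = 6.
Scaling by 2 multiplies the area by 2² = 4 (so the new area is 60) and multiplies the boundary lattice-point count by 2, giving 12.
By Pick's theorem, the interior count of the dilated polygon is 60 − 12/2 + 1 = 55.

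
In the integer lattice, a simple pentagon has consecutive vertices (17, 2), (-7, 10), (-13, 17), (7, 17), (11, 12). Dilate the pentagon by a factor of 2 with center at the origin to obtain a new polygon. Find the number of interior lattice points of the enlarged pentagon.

Using the shoelace formula, 2A = |[17·10 − (-7)·2] + [(-7)·17 − (-13)·10] + [(-13)·17 − 7·17] + [7·12 − 11·17] + [11·2 − 17·12]| = 430, so the area is 215.
Summing gcd(|Δx|,|Δy|) over the edges gives the boundary count: gcd(24,8) + gcd(6,7) + gcd(20,0) + gcd(4,5) + gcd(6,10) = 8+1+20+1+2 = 32.
Scaling by 2 multiplies the area by 2² = 4 (so the new area is 860) and multiplies the boundary lattice-point count by 2, giving 64.
By Pick's theorem, the interior count of the dilated polygon is 860 − 64/2 + 1 = 829.

829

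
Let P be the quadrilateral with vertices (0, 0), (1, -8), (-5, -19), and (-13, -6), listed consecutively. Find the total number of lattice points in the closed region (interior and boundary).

The shoelace formula gives twice the area as |(0·(-8) − 1·0) + (1·(-19) − (-5)·(-8)) + ((-5)·(-6) − (-13)·(-19)) + ((-13)·0 − 0·(-6))| = 276, so the area is 138.
Along each edge there are gcd(|Δx|,|Δy|)+1 lattice points, so counting each shared vertex once the boundary has gcd(1,8) + gcd(6,11) + gcd(8,13) + gcd(13,6) = 1+1+1+1 = 4.
Pick's theorem gives I = A − B/2 + 1 = 138 − 4/2 + 1 = 137, so the closed region contains I + B = 137 + 4 = 141 lattice points.

141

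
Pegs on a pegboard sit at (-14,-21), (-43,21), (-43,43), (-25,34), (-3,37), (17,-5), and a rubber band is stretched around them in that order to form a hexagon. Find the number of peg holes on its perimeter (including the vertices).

Summing gcd(|Δx|,|Δy|) over the edges gives the boundary count: gcd(29,42) + gcd(0,22) + gcd(18,9) + gcd(22,3) + gcd(20,42) + gcd(31,16) = 1+22+9+1+2+1 = 36.

36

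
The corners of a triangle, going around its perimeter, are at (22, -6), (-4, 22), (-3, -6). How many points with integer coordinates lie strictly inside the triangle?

337

The shoelace formula gives twice the area as |[22·22 − (-4)·(-6)] + [(-4)·(-6) − (-3)·22] + [(-3)·(-6) − 22·(-6)]| = 700, so the area is 350.
The number of boundary lattice points is Σ gcd(|Δx|,|Δy|) = gcd(26,28) + gcd(1,28) + gcd(25,0) = 2+1+25 = 28.
Pick's theorem gives I = A − B/2 + 1 = 350 − 28/2 + 1 = 337.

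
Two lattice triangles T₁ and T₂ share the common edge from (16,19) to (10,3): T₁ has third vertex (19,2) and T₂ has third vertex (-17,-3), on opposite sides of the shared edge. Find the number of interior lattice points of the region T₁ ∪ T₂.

The union is the simple quadrilateral with vertices (16,19), (19,2), (10,3), (-17,-3) in order.
Using the shoelace formula, 2A = |[16·2 − 19·19] + [19·3 − 10·2] + [10·(-3) − (-17)·3] + [(-17)·19 − 16·(-3)]| = 546, so the area is 273.
Along each edge there are gcd(|Δx|,|Δy|)+1 lattice points, so counting each shared vertex once the boundary has gcd(3,17) + gcd(9,1) + gcd(27,6) + gcd(33,22) = 1+1+3+11 = 16.
By Pick's theorem I = A − B/2 + 1 = 273 − 16/2 + 1 = 266.

266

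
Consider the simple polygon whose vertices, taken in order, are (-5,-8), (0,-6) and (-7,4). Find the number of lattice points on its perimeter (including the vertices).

4

The number of boundary lattice points is Σ gcd(|Δx|,|Δy|) = gcd(5,2) + gcd(7,10) + gcd(2,12) = 1+1+2 = 4.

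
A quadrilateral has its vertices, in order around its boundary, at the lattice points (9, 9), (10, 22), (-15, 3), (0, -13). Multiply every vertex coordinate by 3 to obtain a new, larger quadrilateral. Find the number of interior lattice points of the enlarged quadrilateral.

By the shoelace formula, twice the signed area is |[9·22 − 10·9] + [10·3 − (-15)·22] + [(-15)·(-13) − 0·3] + [0·9 − 9·(-13)]| = 780, so the area is 390.
The number of boundary lattice points is Σ gcd(|Δx|,|Δy|) = gcd(1,13) + gcd(25,19) + gcd(15,16) + gcd(9,22) = 1+1+1+1 = 4.
Scaling by 3 multiplies the area by 3² = 9 (so the new area is 3510) and multiplies the boundary lattice-point count by 3, giving 12.
By Pick's theorem, the interior count of the dilated polygon is 3510 − 12/2 + 1 = 3505.

3505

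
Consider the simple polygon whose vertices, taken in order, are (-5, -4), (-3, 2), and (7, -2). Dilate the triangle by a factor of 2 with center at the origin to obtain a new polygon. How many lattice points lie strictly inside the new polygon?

Using the shoelace formula, 2A = |((-5)·2 − (-3)·(-4)) + ((-3)·(-2) − 7·2) + (7·(-4) − (-5)·(-2))| = 68, so the area is 34.
Summing gcd(|Δx|,|Δy|) over the edges gives the boundary count: gcd(2,6) + gcd(10,4) + gcd(12,2) = 2+2+2 = 6.
Scaling by 2 multiplies the area by 2² = 4 (so the new area is 136) and multiplies the boundary lattice-point count by 2, giving 12.
By Pick's theorem, the interior count of the dilated polygon is 136 − 12/2 + 1 = 131.

131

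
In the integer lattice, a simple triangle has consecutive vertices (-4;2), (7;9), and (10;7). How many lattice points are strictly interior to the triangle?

21

The shoelace formula gives twice the area as |[(-4)·9 − 7·2] + [7·7 − 10·9] + [10·2 − (-4)·7]| = 43, so the area is 43/2.
Along each edge there are gcd(|Δx|,|Δy|)+1 lattice points, so counting each shared vertex once the boundary has gcd(11,7) + gcd(3,2) + gcd(14,5) = 1+1+1 = 3.
By Pick's theorem A = I + B/2 − 1, so I = 43/2 − 3/2 + 1 = 21.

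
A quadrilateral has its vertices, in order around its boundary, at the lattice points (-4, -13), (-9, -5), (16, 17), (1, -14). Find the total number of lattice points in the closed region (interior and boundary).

243

By the shoelace formula, twice the signed area is |[(-4)·(-5) − (-9)·(-13)] + [(-9)·17 − 16·(-5)] + [16·(-14) − 1·17] + [1·(-13) − (-4)·(-14)]| = 480, so the area is 240.
Summing gcd(|Δx|,|Δy|) over the edges gives the boundary count: gcd(5,8) + gcd(25,22) + gcd(15,31) + gcd(5,1) = 1+1+1+1 = 4.
Pick's theorem gives I = A − B/2 + 1 = 240 − 4/2 + 1 = 239, so the closed region contains I + B = 239 + 4 = 243 lattice points.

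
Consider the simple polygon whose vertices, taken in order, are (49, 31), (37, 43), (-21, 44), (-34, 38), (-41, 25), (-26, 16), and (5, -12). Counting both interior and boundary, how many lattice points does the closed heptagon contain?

Using the shoelace formula, 2A = |[49·43 − 37·31] + [37·44 − (-21)·43] + [(-21)·38 − (-34)·44] + [(-34)·25 − (-41)·38] + [(-41)·16 − (-26)·25] + [(-26)·(-12) − 5·16] + [5·31 − 49·(-12)]| = 5866, so the area is 2933.
The number of boundary lattice points is Σ gcd(|Δx|,|Δy|) = gcd(12,12) + gcd(58,1) + gcd(13,6) + gcd(7,13) + gcd(15,9) + gcd(31,28) + gcd(44,43) = 12+1+1+1+3+1+1 = 20.
Pick's theorem gives I = A − B/2 + 1 = 2933 − 20/2 + 1 = 2924, so the closed region contains I + B = 2924 + 20 = 2944 lattice points.

2944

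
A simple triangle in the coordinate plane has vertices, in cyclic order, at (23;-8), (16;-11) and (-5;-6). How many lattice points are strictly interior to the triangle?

48

The shoelace formula gives twice the area as |[23·(-11) − 16·(-8)] + [16·(-6) − (-5)·(-11)] + [(-5)·(-8) − 23·(-6)]| = 98, so the area is 49.
Summing gcd(|Δx|,|Δy|) over the edges gives the boundary count: gcd(7,3) + gcd(21,5) + gcd(28,2) = 1+1+2 = 4.
By Pick's theorem A = I + B/2 − 1, so I = 49 − 4/2 + 1 = 48.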